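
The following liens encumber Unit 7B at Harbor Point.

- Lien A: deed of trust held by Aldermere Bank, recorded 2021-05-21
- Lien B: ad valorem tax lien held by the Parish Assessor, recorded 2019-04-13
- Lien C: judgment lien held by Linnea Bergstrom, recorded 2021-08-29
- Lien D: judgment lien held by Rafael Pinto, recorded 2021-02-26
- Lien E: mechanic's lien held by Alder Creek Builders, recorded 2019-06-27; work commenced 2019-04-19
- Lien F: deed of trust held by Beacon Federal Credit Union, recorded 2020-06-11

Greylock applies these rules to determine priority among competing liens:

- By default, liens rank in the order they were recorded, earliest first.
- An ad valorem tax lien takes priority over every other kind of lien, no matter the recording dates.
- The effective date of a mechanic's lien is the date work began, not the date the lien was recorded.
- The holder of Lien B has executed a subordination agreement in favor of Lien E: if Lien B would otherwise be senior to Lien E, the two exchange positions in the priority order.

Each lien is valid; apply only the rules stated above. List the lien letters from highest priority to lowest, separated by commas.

Effective dates: E's effective date is 2019-04-19, when work began.
B is an ad valorem tax lien and takes priority over every other lien.
Among the remaining liens, by effective date: E (2019-04-19), F (2020-06-11), D (2021-02-26), A (2021-05-21), C (2021-08-29).
The subordination applies — B was senior to E — so B and E swap.

E, B, F, D, A, C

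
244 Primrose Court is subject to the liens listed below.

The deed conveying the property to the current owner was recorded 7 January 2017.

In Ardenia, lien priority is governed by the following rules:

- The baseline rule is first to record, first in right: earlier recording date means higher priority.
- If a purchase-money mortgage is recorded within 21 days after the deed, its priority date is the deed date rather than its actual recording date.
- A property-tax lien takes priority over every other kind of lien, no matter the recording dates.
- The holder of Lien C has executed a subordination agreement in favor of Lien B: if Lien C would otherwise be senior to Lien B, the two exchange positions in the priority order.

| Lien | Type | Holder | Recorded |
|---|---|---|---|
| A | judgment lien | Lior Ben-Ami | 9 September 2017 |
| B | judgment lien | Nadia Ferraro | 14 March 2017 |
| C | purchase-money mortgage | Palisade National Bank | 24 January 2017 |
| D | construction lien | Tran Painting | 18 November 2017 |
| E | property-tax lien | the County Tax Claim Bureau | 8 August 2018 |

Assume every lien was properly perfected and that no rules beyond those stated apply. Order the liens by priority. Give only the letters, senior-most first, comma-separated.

E, B, C, A, D

Adjusting effective dates: C's effective date is the deed date, 7 January 2017.
E is a property-tax lien and takes priority over every other lien.
Remaining liens by effective date: C (7 January 2017), B (14 March 2017), A (9 September 2017), D (18 November 2017).
C is senior to B before the subordination, so the two trade places.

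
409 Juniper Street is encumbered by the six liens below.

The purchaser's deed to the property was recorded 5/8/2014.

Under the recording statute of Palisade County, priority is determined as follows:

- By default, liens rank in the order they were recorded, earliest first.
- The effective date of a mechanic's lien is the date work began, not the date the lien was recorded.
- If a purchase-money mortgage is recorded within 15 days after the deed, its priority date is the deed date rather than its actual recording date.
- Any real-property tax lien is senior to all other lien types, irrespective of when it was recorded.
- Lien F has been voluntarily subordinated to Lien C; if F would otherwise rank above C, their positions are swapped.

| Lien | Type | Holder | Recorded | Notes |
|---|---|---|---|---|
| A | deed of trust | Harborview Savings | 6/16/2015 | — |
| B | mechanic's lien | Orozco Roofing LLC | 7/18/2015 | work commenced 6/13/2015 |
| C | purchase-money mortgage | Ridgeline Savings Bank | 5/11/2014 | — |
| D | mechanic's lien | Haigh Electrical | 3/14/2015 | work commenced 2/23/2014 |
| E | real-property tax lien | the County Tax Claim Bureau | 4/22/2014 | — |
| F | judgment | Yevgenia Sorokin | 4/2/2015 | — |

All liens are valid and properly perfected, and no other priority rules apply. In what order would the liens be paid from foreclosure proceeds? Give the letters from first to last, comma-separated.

First, effective dates: B is treated as recorded 6/13/2015, the work-commencement date; C relates back to the deed date 5/8/2014; D is treated as recorded 2/23/2014, the work-commencement date.
E is a real-property tax lien and takes priority over every other lien.
Ordering the rest by effective date: D (2/23/2014), C (5/8/2014), F (4/2/2015), B (6/13/2015), A (6/16/2015).
Since F is not senior to C, the subordination leaves the order unchanged.

E, D, C, F, B, A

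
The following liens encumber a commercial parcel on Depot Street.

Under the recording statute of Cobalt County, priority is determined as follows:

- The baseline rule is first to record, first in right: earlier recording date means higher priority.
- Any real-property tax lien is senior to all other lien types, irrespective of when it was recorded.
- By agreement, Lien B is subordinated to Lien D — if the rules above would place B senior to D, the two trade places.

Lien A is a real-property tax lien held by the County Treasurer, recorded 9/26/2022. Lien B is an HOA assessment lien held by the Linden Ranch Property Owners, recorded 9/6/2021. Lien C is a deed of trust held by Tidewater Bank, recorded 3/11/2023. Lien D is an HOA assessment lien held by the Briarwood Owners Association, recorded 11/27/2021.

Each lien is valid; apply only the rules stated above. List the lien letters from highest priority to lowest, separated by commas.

A is a real-property tax lien and takes priority over every other lien.
Remaining liens by effective date: B (9/6/2021), D (11/27/2021), C (3/11/2023).
Because B would otherwise rank above D, the subordination swaps them.

A, D, B, C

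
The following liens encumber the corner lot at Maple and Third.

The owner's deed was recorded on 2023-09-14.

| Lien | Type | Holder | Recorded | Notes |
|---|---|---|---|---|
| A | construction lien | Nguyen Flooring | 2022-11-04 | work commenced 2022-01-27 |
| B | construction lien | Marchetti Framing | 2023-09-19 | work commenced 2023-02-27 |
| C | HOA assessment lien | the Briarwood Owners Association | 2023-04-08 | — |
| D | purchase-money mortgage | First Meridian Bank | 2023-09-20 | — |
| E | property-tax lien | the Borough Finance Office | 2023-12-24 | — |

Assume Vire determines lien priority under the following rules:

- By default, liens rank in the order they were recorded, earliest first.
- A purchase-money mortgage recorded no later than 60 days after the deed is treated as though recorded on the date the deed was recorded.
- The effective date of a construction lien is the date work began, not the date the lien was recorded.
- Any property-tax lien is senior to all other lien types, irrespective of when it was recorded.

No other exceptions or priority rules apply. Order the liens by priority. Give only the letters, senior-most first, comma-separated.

E, A, B, C, D

First, effective dates: A relates back to 2022-01-27 (work commenced); B's effective date is 2023-02-27, when work began; D relates back to the deed date 2023-09-14.
As a property-tax lien, E is senior to every other lien.
Remaining liens by effective date: A (2022-01-27), B (2023-02-27), C (2023-04-08), D (2023-09-14).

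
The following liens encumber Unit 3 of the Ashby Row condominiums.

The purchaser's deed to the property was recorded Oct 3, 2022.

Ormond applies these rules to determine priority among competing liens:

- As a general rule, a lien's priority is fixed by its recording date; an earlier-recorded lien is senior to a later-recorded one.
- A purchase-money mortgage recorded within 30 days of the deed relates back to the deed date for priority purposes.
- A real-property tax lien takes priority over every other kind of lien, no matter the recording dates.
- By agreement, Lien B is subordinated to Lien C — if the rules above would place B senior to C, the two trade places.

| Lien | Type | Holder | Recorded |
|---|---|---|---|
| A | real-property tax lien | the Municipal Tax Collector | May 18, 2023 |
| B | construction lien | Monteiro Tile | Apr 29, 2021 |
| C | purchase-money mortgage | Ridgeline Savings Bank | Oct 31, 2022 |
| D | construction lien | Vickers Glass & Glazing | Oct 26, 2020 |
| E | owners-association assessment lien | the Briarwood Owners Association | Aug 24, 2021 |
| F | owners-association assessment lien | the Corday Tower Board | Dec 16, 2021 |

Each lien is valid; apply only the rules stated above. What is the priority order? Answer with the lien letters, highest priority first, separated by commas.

First, effective dates: C was recorded within the 30-day window, so its effective date is the deed date Oct 3, 2022.
As a real-property tax lien, A is senior to every other lien.
Remaining liens by effective date: D (Oct 26, 2020), B (Apr 29, 2021), E (Aug 24, 2021), F (Dec 16, 2021), C (Oct 3, 2022).
The subordination applies — B was senior to C — so B and C swap.

A, D, C, E, F, B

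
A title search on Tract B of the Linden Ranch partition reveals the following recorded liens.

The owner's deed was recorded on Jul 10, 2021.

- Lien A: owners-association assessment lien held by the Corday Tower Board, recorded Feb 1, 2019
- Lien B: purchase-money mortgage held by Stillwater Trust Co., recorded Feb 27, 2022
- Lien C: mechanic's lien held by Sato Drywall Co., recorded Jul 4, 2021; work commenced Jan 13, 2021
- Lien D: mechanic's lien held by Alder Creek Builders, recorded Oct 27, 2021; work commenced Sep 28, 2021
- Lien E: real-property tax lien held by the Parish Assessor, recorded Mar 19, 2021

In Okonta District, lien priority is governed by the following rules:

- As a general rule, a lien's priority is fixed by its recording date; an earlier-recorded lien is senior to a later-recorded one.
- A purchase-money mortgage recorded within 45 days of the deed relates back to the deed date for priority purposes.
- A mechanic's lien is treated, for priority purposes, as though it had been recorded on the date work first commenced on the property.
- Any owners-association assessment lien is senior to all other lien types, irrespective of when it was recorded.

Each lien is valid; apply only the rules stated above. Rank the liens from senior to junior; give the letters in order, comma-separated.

Effective dates: B was recorded 232 days after the deed, outside the 45-day window, so it keeps its recording date; C relates back to Jan 13, 2021 (work commenced); D's effective date is Sep 28, 2021, when work began.
A is an owners-association assessment lien, so it outranks all other liens regardless of date.
Among the remaining liens, by effective date: C (Jan 13, 2021), E (Mar 19, 2021), D (Sep 28, 2021), B (Feb 27, 2022).

A, C, E, D, B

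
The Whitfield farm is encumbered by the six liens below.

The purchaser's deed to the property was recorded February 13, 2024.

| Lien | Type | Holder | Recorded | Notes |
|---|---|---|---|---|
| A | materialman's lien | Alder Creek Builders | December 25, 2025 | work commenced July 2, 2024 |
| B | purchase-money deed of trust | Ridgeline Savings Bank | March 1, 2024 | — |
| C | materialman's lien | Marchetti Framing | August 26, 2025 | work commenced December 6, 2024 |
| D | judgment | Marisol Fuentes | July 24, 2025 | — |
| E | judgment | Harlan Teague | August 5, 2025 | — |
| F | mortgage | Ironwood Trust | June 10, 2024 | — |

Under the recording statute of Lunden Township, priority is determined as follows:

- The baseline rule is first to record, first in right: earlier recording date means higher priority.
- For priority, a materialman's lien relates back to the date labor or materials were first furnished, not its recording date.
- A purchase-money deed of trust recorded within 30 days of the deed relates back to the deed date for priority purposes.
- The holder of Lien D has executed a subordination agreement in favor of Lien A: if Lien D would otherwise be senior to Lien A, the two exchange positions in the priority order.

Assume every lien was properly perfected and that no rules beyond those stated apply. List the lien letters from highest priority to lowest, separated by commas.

Effective dates after the stated exceptions: A's effective date is July 2, 2024, when work began; B was recorded within the 30-day window, so its effective date is the deed date February 13, 2024; C's effective date is December 6, 2024, when work began.
Ordering by effective date: B (February 13, 2024), F (June 10, 2024), A (July 2, 2024), C (December 6, 2024), D (July 24, 2025), E (August 5, 2025).
D already ranks below A; the subordination has no effect.

B, F, A, C, D, E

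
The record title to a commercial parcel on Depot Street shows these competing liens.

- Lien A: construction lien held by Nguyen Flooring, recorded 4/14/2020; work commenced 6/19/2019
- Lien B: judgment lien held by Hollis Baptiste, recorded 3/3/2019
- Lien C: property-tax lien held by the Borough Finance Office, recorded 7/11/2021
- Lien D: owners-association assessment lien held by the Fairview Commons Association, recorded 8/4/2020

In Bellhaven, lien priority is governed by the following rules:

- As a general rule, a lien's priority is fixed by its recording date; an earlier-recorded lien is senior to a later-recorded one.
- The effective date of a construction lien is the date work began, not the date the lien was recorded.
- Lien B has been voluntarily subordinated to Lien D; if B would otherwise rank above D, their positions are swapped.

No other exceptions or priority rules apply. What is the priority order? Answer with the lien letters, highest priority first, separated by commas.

D, A, B, C

Effective dates after the stated exceptions: A relates back to 6/19/2019 (work commenced).
Sorted by effective date: B (3/3/2019), A (6/19/2019), D (8/4/2020), C (7/11/2021).
The subordination applies — B was senior to D — so B and D swap.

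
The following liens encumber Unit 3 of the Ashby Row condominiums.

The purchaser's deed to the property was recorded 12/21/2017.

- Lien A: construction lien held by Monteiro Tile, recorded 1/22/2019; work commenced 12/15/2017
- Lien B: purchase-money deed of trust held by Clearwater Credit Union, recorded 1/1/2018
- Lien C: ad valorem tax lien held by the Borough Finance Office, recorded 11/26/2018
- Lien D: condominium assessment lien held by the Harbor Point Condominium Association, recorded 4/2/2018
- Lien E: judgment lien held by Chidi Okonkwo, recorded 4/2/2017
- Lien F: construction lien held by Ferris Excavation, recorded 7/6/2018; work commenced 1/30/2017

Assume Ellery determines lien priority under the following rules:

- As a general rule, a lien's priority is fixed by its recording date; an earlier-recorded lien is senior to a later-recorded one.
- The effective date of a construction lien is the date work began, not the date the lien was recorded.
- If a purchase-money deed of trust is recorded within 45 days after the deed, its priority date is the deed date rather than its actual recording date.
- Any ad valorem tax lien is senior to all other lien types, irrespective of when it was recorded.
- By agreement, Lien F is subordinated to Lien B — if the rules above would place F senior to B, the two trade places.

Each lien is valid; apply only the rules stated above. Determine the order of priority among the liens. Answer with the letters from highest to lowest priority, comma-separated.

C, B, E, A, F, D

First, effective dates: A relates back to 12/15/2017 (work commenced); B was recorded within the 45-day window, so its effective date is the deed date 12/21/2017; F is treated as recorded 1/30/2017, the work-commencement date.
As an ad valorem tax lien, C is senior to every other lien.
Ordering the rest by effective date: F (1/30/2017), E (4/2/2017), A (12/15/2017), B (12/21/2017), D (4/2/2018).
The subordination applies — F was senior to B — so F and B swap.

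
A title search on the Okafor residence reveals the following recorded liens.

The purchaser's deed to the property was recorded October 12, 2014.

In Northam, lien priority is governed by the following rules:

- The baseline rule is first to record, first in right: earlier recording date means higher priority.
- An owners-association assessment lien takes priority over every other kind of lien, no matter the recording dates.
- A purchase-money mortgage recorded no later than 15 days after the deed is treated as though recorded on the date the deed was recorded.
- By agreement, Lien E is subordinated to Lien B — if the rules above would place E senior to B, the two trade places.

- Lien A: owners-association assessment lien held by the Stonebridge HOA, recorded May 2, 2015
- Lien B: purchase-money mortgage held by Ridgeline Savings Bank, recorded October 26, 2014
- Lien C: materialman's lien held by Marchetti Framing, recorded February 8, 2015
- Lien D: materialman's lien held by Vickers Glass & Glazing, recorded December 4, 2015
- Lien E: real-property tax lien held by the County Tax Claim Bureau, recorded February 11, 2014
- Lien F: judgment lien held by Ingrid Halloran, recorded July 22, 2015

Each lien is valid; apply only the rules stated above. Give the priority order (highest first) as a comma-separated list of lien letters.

Effective dates after the stated exceptions: B was recorded within the 15-day window, so its effective date is the deed date October 12, 2014.
As an owners-association assessment lien, A is senior to every other lien.
Remaining liens by effective date: E (February 11, 2014), B (October 12, 2014), C (February 8, 2015), F (July 22, 2015), D (December 4, 2015).
E is senior to B before the subordination, so the two trade places.

A, B, E, C, F, D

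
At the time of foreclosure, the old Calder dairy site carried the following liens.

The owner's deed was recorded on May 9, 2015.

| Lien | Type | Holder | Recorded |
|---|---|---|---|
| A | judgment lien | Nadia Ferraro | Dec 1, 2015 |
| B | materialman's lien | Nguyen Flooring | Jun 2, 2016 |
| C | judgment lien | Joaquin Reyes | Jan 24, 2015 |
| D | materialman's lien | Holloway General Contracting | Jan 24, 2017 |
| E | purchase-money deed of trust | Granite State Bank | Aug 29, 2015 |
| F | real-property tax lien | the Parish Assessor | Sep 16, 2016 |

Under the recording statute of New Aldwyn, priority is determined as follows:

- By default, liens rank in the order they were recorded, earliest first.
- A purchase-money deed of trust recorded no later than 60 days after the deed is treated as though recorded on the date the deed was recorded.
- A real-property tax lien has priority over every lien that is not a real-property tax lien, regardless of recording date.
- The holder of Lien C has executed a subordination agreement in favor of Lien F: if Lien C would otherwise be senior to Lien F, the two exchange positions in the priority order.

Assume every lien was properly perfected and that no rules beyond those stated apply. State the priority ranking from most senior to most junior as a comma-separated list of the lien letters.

F, C, E, A, B, D

Effective dates: E was recorded 112 days after the deed, outside the 60-day window, so it keeps its recording date.
F, as a real-property tax lien, has superpriority and ranks first.
Remaining liens by effective date: C (Jan 24, 2015), E (Aug 29, 2015), A (Dec 1, 2015), B (Jun 2, 2016), D (Jan 24, 2017).
Since C is not senior to F, the subordination leaves the order unchanged.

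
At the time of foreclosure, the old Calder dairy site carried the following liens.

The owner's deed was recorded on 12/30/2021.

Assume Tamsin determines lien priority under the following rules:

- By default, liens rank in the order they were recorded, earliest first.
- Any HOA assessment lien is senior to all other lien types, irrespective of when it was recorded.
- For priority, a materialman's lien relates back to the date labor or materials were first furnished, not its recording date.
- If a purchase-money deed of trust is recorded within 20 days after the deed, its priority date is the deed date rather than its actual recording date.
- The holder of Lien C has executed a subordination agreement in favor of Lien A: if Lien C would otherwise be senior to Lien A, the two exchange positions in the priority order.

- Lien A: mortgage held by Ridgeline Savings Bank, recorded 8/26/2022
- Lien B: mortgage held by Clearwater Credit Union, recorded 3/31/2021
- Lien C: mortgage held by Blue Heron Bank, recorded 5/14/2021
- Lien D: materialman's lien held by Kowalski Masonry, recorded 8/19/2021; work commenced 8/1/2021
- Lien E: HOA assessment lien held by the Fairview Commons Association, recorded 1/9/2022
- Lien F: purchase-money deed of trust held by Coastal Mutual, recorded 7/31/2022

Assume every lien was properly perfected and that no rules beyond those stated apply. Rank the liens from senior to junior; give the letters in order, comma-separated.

E, B, A, D, F, C

Effective dates after the stated exceptions: D relates back to 8/1/2021 (work commenced); F was recorded 213 days after the deed — beyond 20 days — so no relation-back applies.
E is an HOA assessment lien and takes priority over every other lien.
The other liens, earliest effective date first: B (3/31/2021), C (5/14/2021), D (8/1/2021), F (7/31/2022), A (8/26/2022).
C would otherwise be senior to A, so under the subordination agreement C and A exchange positions.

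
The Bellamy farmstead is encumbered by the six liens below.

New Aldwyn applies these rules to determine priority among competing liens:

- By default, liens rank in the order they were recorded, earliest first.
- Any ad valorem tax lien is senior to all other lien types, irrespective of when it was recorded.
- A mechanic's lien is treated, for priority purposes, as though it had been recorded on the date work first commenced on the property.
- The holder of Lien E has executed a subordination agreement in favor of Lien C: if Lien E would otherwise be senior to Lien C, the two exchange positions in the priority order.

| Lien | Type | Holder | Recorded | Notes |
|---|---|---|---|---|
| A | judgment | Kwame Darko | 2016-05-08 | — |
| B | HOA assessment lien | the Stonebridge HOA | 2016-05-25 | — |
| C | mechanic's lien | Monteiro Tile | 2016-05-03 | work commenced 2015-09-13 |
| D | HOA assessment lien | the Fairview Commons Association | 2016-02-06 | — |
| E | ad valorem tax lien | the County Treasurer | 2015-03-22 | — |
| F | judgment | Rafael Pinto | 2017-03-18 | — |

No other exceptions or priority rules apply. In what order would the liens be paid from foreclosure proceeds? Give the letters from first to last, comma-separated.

Adjusting effective dates: C's effective date is 2015-09-13, when work began.
E, as an ad valorem tax lien, has superpriority and ranks first.
The other liens, earliest effective date first: C (2015-09-13), D (2016-02-06), A (2016-05-08), B (2016-05-25), F (2017-03-18).
E would otherwise be senior to C, so under the subordination agreement E and C exchange positions.

C, E, D, A, B, F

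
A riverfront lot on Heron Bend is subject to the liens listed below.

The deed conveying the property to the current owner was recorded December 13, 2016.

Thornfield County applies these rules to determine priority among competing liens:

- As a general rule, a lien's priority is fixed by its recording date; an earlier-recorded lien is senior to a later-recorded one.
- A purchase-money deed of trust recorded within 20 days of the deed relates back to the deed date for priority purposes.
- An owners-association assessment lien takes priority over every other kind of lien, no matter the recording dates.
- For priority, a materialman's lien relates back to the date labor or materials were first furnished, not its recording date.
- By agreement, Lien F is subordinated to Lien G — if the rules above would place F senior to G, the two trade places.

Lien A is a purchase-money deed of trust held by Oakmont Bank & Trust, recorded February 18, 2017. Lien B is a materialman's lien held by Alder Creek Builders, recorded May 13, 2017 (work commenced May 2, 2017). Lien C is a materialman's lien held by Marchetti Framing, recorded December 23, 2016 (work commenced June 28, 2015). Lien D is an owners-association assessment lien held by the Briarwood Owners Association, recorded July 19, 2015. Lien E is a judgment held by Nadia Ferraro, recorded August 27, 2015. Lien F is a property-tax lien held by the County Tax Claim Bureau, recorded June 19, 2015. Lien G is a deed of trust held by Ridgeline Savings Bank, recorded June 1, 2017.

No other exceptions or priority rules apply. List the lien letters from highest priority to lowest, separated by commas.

First, effective dates: A missed the 20-day window (67 days after the deed), so its recording date stands; B is treated as recorded May 2, 2017, the work-commencement date; C is treated as recorded June 28, 2015, the work-commencement date.
D is an owners-association assessment lien, so it outranks all other liens regardless of date.
Ordering the rest by effective date: F (June 19, 2015), C (June 28, 2015), E (August 27, 2015), A (February 18, 2017), B (May 2, 2017), G (June 1, 2017).
F would otherwise be senior to G, so under the subordination agreement F and G exchange positions.

D, G, C, E, A, B, F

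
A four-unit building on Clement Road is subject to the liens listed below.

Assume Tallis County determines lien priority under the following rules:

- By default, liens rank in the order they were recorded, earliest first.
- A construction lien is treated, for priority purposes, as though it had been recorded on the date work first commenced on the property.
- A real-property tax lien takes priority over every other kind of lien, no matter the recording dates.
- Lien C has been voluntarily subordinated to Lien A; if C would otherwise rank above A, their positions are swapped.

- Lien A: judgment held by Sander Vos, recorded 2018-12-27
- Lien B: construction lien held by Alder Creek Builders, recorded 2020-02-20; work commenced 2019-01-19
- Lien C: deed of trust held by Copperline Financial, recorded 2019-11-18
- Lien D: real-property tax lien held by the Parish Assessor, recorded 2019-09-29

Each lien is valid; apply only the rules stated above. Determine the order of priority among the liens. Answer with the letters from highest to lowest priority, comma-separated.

Adjusting effective dates: B relates back to 2019-01-19 (work commenced).
D is a real-property tax lien, so it outranks all other liens regardless of date.
Among the remaining liens, by effective date: A (2018-12-27), B (2019-01-19), C (2019-11-18).
Since C is not senior to A, the subordination leaves the order unchanged.

D, A, B, C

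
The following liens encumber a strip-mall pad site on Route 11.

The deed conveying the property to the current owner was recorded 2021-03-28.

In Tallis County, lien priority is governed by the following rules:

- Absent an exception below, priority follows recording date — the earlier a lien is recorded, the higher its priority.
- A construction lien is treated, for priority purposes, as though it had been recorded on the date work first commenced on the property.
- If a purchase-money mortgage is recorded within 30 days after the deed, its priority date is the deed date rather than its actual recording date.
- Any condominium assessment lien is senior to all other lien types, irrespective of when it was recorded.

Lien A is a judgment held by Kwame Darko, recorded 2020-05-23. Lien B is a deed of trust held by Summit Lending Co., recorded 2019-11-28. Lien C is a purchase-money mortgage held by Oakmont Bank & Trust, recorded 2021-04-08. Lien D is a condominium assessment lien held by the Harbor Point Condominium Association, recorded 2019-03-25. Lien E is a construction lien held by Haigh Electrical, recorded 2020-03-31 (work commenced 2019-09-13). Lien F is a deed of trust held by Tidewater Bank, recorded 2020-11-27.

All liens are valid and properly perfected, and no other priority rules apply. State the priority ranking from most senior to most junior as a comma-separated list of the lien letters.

Adjusting effective dates: C relates back to the deed date 2021-03-28; E's effective date is 2019-09-13, when work began.
D, as a condominium assessment lien, has superpriority and ranks first.
Ordering the rest by effective date: E (2019-09-13), B (2019-11-28), A (2020-05-23), F (2020-11-27), C (2021-03-28).

D, E, B, A, F, C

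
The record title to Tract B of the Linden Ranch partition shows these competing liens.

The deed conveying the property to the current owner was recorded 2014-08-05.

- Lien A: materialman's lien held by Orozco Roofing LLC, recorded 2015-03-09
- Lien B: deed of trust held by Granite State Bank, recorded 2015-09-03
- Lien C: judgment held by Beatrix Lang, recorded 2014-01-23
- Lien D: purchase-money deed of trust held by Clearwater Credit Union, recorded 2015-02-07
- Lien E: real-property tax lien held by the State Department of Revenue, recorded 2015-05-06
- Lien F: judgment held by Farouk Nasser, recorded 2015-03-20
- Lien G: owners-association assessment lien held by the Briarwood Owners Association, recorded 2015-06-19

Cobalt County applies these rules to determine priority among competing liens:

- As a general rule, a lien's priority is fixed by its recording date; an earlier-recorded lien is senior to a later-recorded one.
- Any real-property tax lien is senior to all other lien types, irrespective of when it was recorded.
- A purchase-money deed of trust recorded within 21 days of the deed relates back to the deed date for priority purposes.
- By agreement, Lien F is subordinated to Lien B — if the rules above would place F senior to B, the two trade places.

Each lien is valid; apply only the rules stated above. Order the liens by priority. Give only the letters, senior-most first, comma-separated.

Effective dates: D was recorded 186 days after the deed, outside the 21-day window, so it keeps its recording date.
E is a real-property tax lien, so it outranks all other liens regardless of date.
Among the remaining liens, by effective date: C (2014-01-23), D (2015-02-07), A (2015-03-09), F (2015-03-20), G (2015-06-19), B (2015-09-03).
F is senior to B before the subordination, so the two trade places.

E, C, D, A, B, G, F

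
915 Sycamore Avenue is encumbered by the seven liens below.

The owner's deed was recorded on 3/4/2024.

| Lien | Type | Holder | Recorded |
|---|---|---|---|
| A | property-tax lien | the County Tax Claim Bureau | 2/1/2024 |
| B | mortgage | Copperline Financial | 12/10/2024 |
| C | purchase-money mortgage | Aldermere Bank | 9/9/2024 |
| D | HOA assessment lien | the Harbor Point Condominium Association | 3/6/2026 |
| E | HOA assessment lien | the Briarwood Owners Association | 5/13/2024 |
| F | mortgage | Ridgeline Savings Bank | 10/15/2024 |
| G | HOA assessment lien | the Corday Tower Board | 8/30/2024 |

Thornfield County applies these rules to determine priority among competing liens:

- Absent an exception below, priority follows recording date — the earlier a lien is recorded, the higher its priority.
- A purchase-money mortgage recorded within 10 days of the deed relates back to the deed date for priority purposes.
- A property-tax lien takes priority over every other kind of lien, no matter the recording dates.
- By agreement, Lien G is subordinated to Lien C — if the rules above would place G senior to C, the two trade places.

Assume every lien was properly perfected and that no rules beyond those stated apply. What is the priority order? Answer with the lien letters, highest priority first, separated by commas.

A, E, C, G, F, B, D

Effective dates after the stated exceptions: C was recorded 189 days after the deed — beyond 10 days — so no relation-back applies.
A is a property-tax lien, so it outranks all other liens regardless of date.
Remaining liens by effective date: E (5/13/2024), G (8/30/2024), C (9/9/2024), F (10/15/2024), B (12/10/2024), D (3/6/2026).
G would otherwise be senior to C, so under the subordination agreement G and C exchange positions.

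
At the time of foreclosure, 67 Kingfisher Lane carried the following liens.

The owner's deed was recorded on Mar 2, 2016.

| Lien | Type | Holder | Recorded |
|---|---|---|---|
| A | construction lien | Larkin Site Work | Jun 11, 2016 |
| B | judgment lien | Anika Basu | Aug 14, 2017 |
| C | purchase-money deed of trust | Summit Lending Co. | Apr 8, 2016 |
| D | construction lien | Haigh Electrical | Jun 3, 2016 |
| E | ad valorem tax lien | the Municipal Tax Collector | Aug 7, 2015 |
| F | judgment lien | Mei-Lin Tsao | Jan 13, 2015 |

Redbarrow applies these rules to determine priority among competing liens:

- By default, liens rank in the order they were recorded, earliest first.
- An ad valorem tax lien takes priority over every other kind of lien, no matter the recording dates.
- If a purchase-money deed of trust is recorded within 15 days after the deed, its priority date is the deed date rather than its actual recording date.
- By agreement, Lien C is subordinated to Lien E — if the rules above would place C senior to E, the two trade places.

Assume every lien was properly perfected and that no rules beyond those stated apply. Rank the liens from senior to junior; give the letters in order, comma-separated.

Effective dates: C missed the 15-day window (37 days after the deed), so its recording date stands.
E is an ad valorem tax lien, so it outranks all other liens regardless of date.
The other liens, earliest effective date first: F (Jan 13, 2015), C (Apr 8, 2016), D (Jun 3, 2016), A (Jun 11, 2016), B (Aug 14, 2017).
C is already junior to E, so the subordination agreement changes nothing.

E, F, C, D, A, B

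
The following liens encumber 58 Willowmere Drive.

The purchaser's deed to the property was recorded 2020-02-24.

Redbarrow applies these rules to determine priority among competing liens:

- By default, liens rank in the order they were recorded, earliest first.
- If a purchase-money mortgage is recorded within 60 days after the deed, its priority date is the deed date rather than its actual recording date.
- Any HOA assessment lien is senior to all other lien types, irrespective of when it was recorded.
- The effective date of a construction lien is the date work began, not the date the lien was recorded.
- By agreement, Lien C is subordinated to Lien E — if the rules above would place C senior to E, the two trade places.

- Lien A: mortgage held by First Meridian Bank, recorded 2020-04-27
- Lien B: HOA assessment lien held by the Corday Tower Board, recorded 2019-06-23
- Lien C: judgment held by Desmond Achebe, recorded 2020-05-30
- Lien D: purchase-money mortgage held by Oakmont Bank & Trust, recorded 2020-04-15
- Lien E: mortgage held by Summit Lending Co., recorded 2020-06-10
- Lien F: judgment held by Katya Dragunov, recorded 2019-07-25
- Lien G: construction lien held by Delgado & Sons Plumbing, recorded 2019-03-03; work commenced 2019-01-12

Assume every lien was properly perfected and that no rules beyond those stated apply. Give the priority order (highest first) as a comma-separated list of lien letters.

Effective dates: D's effective date is the deed date, 2020-02-24; G is treated as recorded 2019-01-12, the work-commencement date.
B, as an HOA assessment lien, has superpriority and ranks first.
Remaining liens by effective date: G (2019-01-12), F (2019-07-25), D (2020-02-24), A (2020-04-27), C (2020-05-30), E (2020-06-10).
C would otherwise be senior to E, so under the subordination agreement C and E exchange positions.

B, G, F, D, A, E, C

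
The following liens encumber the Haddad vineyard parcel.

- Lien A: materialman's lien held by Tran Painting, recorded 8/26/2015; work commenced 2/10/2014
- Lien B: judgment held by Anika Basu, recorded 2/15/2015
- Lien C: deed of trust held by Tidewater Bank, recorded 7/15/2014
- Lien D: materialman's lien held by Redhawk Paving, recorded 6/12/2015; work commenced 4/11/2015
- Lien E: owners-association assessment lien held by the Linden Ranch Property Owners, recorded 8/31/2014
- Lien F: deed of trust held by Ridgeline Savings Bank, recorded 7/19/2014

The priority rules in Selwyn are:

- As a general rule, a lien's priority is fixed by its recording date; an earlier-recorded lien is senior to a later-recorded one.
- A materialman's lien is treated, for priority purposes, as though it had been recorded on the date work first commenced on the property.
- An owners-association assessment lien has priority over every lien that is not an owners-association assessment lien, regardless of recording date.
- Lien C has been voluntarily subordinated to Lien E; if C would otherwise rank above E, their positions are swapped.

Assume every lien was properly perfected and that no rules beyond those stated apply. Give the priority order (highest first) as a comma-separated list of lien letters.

Effective dates after the stated exceptions: A is treated as recorded 2/10/2014, the work-commencement date; D's effective date is 4/11/2015, when work began.
As an owners-association assessment lien, E is senior to every other lien.
The other liens, earliest effective date first: A (2/10/2014), C (7/15/2014), F (7/19/2014), B (2/15/2015), D (4/11/2015).
C already ranks below E; the subordination has no effect.

E, A, C, F, B, D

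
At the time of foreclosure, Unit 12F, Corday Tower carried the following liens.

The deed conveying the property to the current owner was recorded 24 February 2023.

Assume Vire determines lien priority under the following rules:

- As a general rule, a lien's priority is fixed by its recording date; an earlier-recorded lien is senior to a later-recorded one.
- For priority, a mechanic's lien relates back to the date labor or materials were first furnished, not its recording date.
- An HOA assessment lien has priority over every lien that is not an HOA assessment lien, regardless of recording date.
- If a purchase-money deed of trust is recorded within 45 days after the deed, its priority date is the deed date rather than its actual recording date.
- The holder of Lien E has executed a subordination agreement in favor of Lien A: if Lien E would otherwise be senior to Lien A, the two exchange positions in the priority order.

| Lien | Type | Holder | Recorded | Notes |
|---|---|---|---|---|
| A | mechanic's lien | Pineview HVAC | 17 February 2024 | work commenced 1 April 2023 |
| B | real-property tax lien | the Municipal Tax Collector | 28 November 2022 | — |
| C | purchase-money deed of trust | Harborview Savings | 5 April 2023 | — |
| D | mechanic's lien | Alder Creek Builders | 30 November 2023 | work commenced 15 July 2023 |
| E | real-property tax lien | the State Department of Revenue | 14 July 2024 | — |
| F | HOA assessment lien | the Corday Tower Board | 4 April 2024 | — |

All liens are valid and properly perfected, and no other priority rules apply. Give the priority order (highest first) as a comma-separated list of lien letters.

Effective dates after the stated exceptions: A is treated as recorded 1 April 2023, the work-commencement date; C relates back to the deed date 24 February 2023; D is treated as recorded 15 July 2023, the work-commencement date.
F is an HOA assessment lien and takes priority over every other lien.
Ordering the rest by effective date: B (28 November 2022), C (24 February 2023), A (1 April 2023), D (15 July 2023), E (14 July 2024).
E already ranks below A; the subordination has no effect.

F, B, C, A, D, E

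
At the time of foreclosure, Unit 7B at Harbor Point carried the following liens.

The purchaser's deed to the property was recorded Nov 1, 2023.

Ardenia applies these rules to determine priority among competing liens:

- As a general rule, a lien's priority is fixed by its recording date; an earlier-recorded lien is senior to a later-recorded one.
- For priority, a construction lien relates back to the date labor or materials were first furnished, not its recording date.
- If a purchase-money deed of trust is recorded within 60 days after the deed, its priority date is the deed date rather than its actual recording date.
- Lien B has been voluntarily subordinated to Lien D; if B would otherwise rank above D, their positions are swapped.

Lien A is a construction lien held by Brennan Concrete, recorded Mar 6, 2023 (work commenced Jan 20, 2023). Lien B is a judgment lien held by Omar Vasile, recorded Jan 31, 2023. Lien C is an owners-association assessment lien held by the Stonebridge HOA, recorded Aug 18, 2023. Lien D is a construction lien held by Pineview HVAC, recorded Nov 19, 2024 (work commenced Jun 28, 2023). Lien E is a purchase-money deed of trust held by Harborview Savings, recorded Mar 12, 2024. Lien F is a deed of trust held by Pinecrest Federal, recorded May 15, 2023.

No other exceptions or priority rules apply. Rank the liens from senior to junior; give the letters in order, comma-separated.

A, D, F, B, C, E

First, effective dates: A is treated as recorded Jan 20, 2023, the work-commencement date; D is treated as recorded Jun 28, 2023, the work-commencement date; E missed the 60-day window (132 days after the deed), so its recording date stands.
Ordering by effective date: A (Jan 20, 2023), B (Jan 31, 2023), F (May 15, 2023), D (Jun 28, 2023), C (Aug 18, 2023), E (Mar 12, 2024).
B would otherwise be senior to D, so under the subordination agreement B and D exchange positions.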